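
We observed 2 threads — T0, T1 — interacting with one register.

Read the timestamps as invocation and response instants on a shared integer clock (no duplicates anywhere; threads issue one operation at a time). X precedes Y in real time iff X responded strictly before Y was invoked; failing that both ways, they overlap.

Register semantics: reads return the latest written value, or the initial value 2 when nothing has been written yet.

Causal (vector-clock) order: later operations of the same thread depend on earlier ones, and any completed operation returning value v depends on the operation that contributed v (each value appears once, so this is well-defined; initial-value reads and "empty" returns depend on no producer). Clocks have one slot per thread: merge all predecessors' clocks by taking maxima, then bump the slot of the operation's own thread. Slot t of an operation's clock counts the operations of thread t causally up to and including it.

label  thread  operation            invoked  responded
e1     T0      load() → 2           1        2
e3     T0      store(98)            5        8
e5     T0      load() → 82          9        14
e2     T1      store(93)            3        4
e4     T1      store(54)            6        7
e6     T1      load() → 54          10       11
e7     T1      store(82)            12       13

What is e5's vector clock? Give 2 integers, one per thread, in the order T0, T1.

(3, 4)

e2 (invocation 3): nothing precedes it; T1's component alone gives (0, 1)
e1 (invocation 1): nothing precedes it; T0's component alone gives (1, 0)
from VC(e2)=(0, 1), e4 (invoked 6) maxes components and bumps T1 → (0, 2)
from VC(e1)=(1, 0), e3 (invoked 5) maxes components and bumps T0 → (2, 0)
from VC(e4)=(0, 2), e6 (invoked 10) maxes components and bumps T1 → (0, 3)
from VC(e6)=(0, 3), e7 (invoked 12) maxes components and bumps T1 → (0, 4)
from VC(e3)=(2, 0), VC(e7)=(0, 4), e5 (invoked 9) maxes components and bumps T0 → (3, 4)
target: VC(e5) = (3, 4)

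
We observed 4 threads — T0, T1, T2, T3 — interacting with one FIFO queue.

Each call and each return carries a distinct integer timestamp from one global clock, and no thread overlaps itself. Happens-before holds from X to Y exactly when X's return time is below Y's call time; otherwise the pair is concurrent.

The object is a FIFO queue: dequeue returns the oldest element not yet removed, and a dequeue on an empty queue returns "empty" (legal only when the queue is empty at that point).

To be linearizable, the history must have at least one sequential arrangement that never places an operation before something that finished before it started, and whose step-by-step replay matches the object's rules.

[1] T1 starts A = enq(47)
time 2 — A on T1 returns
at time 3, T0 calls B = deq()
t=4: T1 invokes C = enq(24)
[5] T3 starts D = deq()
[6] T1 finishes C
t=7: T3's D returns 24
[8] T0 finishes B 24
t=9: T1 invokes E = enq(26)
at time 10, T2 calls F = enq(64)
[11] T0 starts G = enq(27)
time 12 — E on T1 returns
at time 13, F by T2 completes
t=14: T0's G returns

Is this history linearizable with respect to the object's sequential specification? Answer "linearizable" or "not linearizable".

through event 7 a valid linearization exists; event 8 (B responding at time 8) ends that
6 orders of the 4 completed FIFO queue ops respect real time; none is legal
for example A, B, C, D fails at step 2: B deq() → 24 is not legal there
for example A, B, D, C fails at step 2: B deq() → 24 is not legal there

not linearizable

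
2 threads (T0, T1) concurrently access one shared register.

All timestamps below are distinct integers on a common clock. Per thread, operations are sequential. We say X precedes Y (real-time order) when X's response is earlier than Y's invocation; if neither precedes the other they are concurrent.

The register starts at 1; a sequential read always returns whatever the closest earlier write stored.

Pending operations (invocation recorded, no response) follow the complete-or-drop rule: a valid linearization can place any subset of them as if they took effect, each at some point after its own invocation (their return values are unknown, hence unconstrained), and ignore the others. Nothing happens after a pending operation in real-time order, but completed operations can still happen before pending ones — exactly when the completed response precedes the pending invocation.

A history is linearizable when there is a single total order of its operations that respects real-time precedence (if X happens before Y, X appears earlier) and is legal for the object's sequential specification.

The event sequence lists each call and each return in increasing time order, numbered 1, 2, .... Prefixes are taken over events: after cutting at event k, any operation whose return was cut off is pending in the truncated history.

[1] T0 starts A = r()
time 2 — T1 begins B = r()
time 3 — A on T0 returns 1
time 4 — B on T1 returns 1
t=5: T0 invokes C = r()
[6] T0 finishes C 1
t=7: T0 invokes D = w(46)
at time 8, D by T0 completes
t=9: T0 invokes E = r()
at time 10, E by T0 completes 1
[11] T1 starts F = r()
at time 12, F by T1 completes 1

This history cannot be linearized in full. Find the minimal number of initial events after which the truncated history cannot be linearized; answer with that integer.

10

events 1..9 are linearizable, e.g. via A, B, C, D:
after step 1 (A r() → 1): value 1
after step 2 (B r() → 1): value 1
after step 3 (C r() → 1): value 1
after step 4 (D w(46)): value 46
with event 10 included (E responding at time 10), all real-time-consistent orders fail
e.g. A, B, C, D, E: illegal at step 5, since E r() → 1 cannot apply there
e.g. B, A, C, D, E: illegal at step 5, since E r() → 1 cannot apply there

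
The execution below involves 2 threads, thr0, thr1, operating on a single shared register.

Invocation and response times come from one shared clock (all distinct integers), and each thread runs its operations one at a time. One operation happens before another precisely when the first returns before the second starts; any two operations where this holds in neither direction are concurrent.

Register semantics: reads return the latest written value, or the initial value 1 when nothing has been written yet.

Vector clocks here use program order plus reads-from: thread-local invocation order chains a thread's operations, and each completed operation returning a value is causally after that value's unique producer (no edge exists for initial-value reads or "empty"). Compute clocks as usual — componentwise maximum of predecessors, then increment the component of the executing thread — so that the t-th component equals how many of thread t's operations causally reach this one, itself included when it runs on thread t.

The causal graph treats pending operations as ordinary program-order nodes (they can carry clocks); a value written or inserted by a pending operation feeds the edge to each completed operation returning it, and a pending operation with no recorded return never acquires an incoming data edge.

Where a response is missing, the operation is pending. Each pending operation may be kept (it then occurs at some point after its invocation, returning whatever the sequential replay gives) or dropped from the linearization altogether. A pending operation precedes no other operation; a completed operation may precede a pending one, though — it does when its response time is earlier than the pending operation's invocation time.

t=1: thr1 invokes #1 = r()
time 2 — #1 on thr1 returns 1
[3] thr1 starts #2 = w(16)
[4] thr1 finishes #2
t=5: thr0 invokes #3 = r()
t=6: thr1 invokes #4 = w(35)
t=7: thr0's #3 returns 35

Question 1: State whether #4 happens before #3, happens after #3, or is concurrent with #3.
#4 spans [6,…), #3 spans [5,7]
the intervals overlap in both directions

concurrent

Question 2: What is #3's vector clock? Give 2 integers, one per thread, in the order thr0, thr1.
VC(#1, invoked at 1): no causal predecessors; +1 on thr1 → (0, 1)
#2 (invocation 3): componentwise max over VC(#1)=(0, 1), +1 at thr1, giving (0, 2)
#4 (invocation 6): componentwise max over VC(#2)=(0, 2), +1 at thr1, giving (0, 3)
#3 (invocation 5): componentwise max over VC(#4)=(0, 3), +1 at thr0, giving (1, 3)
target: VC(#3) = (1, 3)

(1, 3)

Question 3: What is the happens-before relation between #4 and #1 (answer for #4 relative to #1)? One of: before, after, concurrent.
#4 spans [6,…), #1 spans [1,2]
resp(#1)=2 < inv(#4)=6

after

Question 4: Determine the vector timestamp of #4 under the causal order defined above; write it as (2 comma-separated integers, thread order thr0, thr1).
#1, invoked 1, has no incoming edges; only thr1's bump applies → (0, 1)
#2, invoked 3, takes VC(#1)=(0, 1) under max, adds 1 for thr1 → (0, 2)
#4, invoked 6, takes VC(#2)=(0, 2) under max, adds 1 for thr1 → (0, 3)
#3, invoked 5, takes VC(#4)=(0, 3) under max, adds 1 for thr0 → (1, 3)
target: VC(#4) = (0, 3)

(0, 3)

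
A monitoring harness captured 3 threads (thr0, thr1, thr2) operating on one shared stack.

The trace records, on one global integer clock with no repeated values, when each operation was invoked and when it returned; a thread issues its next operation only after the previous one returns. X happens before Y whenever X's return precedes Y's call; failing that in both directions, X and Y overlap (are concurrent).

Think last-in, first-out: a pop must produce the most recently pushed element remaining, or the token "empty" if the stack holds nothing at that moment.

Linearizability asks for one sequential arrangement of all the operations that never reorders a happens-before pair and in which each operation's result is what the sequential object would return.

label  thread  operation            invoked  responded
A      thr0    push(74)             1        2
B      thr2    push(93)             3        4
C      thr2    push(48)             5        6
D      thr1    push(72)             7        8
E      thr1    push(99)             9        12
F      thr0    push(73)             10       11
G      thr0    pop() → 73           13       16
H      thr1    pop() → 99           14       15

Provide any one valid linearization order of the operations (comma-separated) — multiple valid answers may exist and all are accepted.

1. A push(74), leaving stack <74>
2. B push(93), leaving stack <74,93>
3. C push(48), leaving stack <74,93,48>
4. D push(72), leaving stack <74,93,48,72>
5. E push(99), leaving stack <74,93,48,72,99>
6. F push(73), leaving stack <74,93,48,72,99,73>
7. G pop() → 73, leaving stack <74,93,48,72,99>
8. H pop() → 99, leaving stack <74,93,48,72>

A, B, C, D, E, F, G, H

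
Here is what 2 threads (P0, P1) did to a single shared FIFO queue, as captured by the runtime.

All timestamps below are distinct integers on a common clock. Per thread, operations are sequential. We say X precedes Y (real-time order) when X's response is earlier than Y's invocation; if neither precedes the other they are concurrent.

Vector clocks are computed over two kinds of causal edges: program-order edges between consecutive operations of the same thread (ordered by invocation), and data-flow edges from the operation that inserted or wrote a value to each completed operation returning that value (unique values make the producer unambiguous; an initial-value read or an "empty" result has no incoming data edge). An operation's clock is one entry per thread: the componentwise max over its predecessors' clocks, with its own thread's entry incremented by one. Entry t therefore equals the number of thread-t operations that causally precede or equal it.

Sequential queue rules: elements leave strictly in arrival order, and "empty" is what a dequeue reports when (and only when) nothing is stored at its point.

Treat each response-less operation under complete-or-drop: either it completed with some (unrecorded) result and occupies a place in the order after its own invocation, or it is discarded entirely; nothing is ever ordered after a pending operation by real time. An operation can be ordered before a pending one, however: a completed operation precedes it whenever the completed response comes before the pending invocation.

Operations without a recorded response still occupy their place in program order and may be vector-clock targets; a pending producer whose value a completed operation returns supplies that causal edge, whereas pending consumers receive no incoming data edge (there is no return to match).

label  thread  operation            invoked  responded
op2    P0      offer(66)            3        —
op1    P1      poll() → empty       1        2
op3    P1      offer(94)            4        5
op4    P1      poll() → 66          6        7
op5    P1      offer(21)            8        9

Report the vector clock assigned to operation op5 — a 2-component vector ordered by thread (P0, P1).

(1, 4)

op1 (invocation 1): nothing precedes it; P1's component alone gives (0, 1)
op2 (invocation 3): nothing precedes it; P0's component alone gives (1, 0)
invoked at 4, op3 merges VC(op1)=(0, 1) and bumps P1's slot → (0, 2)
invoked at 6, op4 merges VC(op2)=(1, 0), VC(op3)=(0, 2) and bumps P1's slot → (1, 3)
invoked at 8, op5 merges VC(op4)=(1, 3) and bumps P1's slot → (1, 4)
target: VC(op5) = (1, 4)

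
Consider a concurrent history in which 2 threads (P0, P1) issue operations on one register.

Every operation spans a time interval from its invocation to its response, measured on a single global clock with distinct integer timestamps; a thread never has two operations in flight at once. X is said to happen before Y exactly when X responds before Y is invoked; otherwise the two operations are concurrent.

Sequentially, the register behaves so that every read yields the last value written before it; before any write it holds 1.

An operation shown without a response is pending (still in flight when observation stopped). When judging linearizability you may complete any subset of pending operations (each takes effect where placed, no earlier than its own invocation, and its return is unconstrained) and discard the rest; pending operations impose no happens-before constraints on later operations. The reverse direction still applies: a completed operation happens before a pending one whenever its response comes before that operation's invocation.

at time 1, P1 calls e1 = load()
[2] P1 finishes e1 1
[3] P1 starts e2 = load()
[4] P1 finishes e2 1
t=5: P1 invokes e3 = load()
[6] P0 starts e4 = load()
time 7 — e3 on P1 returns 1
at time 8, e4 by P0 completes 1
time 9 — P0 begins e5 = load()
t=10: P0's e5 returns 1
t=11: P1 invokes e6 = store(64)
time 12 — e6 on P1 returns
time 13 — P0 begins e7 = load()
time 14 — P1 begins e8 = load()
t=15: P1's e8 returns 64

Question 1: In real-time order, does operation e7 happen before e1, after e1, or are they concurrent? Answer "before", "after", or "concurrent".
e7 spans [13,…), e1 spans [1,2]
resp(e1)=2 < inv(e7)=13

after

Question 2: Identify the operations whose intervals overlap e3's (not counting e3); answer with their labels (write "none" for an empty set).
e3 spans [5,7]; an op avoiding the whole window 5..7 is ordered, any other is concurrent
e1 [1,2]: before
e2 [3,4]: before
e4 [6,8]: concurrent
e5 [9,10]: after
e6 [11,12]: after
e7 [13,…): after
e8 [14,15]: after

e4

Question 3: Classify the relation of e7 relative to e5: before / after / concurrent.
e7 spans [13,…), e5 spans [9,10]
resp(e5)=10 < inv(e7)=13

after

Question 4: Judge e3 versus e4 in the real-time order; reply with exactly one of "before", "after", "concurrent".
e3 spans [5,7], e4 spans [6,8]
the intervals overlap in both directions

concurrent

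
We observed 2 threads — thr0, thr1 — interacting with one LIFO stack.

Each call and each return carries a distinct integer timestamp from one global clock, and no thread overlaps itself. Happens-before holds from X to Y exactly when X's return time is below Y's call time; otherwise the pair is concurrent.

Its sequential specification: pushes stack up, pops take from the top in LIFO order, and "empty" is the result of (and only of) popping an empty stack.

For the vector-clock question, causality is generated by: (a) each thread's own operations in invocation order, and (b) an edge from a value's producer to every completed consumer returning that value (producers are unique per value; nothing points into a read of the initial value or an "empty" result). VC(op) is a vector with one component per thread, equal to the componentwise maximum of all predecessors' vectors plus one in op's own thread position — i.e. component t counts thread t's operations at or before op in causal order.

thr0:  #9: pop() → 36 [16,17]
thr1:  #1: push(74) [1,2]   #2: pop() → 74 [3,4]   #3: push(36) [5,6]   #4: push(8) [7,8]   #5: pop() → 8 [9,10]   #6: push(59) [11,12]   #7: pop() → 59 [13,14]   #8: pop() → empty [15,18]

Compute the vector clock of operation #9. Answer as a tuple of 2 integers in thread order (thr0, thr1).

invoked at 1, #1 has no predecessors; its own thr1 bump gives (0, 1)
invoked at 3, #2 merges VC(#1)=(0, 1) and bumps thr1's slot → (0, 2)
invoked at 5, #3 merges VC(#2)=(0, 2) and bumps thr1's slot → (0, 3)
invoked at 7, #4 merges VC(#3)=(0, 3) and bumps thr1's slot → (0, 4)
invoked at 16, #9 merges VC(#3)=(0, 3) and bumps thr0's slot → (1, 3)
invoked at 9, #5 merges VC(#4)=(0, 4) and bumps thr1's slot → (0, 5)
invoked at 11, #6 merges VC(#5)=(0, 5) and bumps thr1's slot → (0, 6)
invoked at 13, #7 merges VC(#6)=(0, 6) and bumps thr1's slot → (0, 7)
invoked at 15, #8 merges VC(#7)=(0, 7) and bumps thr1's slot → (0, 8)
target: VC(#9) = (1, 3)

(1, 3)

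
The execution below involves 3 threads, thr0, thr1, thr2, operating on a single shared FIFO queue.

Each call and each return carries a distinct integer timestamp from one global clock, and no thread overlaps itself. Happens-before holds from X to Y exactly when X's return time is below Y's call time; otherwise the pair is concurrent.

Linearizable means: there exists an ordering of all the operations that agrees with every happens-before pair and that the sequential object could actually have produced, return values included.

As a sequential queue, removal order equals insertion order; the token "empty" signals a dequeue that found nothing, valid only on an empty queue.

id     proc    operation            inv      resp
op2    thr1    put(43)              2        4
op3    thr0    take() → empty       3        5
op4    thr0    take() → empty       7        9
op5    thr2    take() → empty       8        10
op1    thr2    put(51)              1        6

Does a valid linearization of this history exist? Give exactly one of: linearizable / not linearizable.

not linearizable

prefix check: 1..8 passes, 1..9 fails once op4's time-9 response joins
the 4 completed operations admit 6 real-time orders; each fails the FIFO queue replay
include/drop combinations of the 1 pending operation (op5) were all tried; none helps
for example op1, op2, op3, op4 (pending dropped) fails at step 3: op3 take() → empty is not legal there
for example op1, op3, op2, op4 (pending dropped) fails at step 2: op3 take() → empty is not legal there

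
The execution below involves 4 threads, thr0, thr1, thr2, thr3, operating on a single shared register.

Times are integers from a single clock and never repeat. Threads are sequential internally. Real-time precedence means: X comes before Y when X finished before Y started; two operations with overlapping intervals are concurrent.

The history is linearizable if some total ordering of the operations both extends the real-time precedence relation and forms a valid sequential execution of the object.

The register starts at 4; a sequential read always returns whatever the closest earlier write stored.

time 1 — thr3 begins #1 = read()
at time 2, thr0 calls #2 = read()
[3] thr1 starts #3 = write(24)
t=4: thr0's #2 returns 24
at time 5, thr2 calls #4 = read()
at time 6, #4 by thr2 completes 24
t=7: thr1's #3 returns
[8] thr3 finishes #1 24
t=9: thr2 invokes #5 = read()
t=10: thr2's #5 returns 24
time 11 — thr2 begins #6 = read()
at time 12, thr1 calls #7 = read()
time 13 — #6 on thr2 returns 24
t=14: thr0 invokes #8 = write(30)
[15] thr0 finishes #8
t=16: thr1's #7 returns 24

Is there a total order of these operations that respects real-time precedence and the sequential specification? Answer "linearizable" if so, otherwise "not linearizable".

one valid linearization: #3, #1, #2, #4, #5, #6, #7, #8
1. #3 write(24), leaving value 24
2. #1 read() → 24, leaving value 24
3. #2 read() → 24, leaving value 24
4. #4 read() → 24, leaving value 24
5. #5 read() → 24, leaving value 24
6. #6 read() → 24, leaving value 24
7. #7 read() → 24, leaving value 24
8. #8 write(30), leaving value 30

linearizable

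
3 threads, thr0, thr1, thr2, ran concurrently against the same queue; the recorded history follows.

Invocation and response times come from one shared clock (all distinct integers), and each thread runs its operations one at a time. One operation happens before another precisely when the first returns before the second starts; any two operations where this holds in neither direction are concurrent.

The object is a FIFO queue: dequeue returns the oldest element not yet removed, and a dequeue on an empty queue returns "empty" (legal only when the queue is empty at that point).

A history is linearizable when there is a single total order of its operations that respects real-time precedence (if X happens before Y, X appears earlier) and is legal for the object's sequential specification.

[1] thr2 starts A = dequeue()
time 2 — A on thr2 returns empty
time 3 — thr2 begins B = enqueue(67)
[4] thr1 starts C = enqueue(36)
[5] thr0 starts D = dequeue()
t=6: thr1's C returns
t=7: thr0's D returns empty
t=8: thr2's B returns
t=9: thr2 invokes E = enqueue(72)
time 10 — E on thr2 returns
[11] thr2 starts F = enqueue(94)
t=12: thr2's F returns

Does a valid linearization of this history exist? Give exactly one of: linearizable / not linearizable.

linearizable

witness order: A, D, B, C, E, F
step 1: A dequeue() → empty — queue <>
step 2: D dequeue() → empty — queue <>
step 3: B enqueue(67) — queue <67>
step 4: C enqueue(36) — queue <67,36>
step 5: E enqueue(72) — queue <67,36,72>
step 6: F enqueue(94) — queue <67,36,72,94>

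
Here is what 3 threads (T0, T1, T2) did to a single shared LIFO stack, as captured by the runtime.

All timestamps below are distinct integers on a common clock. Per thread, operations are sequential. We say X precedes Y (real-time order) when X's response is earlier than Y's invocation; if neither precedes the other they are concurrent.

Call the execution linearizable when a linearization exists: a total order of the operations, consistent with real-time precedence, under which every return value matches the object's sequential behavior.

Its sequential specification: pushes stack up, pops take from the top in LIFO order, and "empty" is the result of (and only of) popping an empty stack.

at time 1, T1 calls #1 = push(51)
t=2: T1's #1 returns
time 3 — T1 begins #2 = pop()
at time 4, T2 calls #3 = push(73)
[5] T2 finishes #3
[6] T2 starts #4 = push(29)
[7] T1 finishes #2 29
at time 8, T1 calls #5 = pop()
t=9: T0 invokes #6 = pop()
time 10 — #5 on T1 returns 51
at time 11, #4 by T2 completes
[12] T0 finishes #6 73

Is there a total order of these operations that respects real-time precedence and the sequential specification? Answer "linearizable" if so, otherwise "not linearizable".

linearizable

a witness: #1, #3, #4, #2, #6, #5
step 1: #1 push(51) — stack <51>
step 2: #3 push(73) — stack <51,73>
step 3: #4 push(29) — stack <51,73,29>
step 4: #2 pop() → 29 — stack <51,73>
step 5: #6 pop() → 73 — stack <51>
step 6: #5 pop() → 51 — stack <>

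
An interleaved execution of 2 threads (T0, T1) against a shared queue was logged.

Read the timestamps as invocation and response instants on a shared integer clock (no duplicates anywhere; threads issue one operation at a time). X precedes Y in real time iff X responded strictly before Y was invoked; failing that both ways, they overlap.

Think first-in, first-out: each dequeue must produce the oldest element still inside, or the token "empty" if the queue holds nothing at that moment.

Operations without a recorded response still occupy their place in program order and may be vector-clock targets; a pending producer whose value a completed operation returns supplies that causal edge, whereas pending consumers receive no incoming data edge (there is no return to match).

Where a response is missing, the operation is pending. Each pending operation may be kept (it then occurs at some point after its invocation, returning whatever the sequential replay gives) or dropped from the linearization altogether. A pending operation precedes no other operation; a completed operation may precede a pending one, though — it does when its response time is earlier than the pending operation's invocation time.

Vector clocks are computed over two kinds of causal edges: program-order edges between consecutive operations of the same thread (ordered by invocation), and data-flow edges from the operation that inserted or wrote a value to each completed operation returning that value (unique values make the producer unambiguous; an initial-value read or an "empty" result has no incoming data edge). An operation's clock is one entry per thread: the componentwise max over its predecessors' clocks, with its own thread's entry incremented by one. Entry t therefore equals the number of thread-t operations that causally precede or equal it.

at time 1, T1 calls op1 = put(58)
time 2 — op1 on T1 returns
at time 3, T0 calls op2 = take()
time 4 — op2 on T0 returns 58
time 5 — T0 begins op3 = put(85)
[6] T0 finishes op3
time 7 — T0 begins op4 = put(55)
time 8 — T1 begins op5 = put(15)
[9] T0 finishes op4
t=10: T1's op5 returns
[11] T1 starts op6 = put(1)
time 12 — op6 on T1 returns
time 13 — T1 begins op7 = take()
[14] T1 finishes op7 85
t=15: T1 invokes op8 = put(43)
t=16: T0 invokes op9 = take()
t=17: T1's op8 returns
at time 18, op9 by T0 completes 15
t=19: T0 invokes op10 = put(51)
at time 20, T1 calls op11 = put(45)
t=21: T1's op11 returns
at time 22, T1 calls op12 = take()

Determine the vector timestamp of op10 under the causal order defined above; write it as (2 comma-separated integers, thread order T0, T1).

(5, 2)

invoked at 1, op1 has no predecessors; its own T1 bump gives (0, 1)
op5, invoked 8, takes VC(op1)=(0, 1) under max, adds 1 for T1 → (0, 2)
op2, invoked 3, takes VC(op1)=(0, 1) under max, adds 1 for T0 → (1, 1)
op6, invoked 11, takes VC(op5)=(0, 2) under max, adds 1 for T1 → (0, 3)
op3, invoked 5, takes VC(op2)=(1, 1) under max, adds 1 for T0 → (2, 1)
op4, invoked 7, takes VC(op3)=(2, 1) under max, adds 1 for T0 → (3, 1)
op7, invoked 13, takes VC(op3)=(2, 1), VC(op6)=(0, 3) under max, adds 1 for T1 → (2, 4)
op9, invoked 16, takes VC(op4)=(3, 1), VC(op5)=(0, 2) under max, adds 1 for T0 → (4, 2)
op8, invoked 15, takes VC(op7)=(2, 4) under max, adds 1 for T1 → (2, 5)
op10, invoked 19, takes VC(op9)=(4, 2) under max, adds 1 for T0 → (5, 2)
op11, invoked 20, takes VC(op8)=(2, 5) under max, adds 1 for T1 → (2, 6)
op12, invoked 22, takes VC(op11)=(2, 6) under max, adds 1 for T1 → (2, 7)
target: VC(op10) = (5, 2)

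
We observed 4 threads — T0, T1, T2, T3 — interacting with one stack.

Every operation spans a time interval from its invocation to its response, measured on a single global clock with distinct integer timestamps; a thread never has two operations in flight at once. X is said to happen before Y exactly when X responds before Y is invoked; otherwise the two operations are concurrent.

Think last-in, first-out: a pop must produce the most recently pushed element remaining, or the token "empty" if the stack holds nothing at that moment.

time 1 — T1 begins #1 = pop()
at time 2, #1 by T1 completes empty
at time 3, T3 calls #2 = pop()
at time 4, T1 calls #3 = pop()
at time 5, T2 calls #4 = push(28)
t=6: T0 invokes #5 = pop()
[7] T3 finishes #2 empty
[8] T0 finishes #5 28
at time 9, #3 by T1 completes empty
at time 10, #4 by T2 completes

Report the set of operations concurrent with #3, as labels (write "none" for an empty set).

#2, #4, #5

#3 spans [4,9]; an op avoiding the whole window 4..9 is ordered, any other is concurrent
#1 [1,2]: before
#2 [3,7]: concurrent
#4 [5,10]: concurrent
#5 [6,8]: concurrent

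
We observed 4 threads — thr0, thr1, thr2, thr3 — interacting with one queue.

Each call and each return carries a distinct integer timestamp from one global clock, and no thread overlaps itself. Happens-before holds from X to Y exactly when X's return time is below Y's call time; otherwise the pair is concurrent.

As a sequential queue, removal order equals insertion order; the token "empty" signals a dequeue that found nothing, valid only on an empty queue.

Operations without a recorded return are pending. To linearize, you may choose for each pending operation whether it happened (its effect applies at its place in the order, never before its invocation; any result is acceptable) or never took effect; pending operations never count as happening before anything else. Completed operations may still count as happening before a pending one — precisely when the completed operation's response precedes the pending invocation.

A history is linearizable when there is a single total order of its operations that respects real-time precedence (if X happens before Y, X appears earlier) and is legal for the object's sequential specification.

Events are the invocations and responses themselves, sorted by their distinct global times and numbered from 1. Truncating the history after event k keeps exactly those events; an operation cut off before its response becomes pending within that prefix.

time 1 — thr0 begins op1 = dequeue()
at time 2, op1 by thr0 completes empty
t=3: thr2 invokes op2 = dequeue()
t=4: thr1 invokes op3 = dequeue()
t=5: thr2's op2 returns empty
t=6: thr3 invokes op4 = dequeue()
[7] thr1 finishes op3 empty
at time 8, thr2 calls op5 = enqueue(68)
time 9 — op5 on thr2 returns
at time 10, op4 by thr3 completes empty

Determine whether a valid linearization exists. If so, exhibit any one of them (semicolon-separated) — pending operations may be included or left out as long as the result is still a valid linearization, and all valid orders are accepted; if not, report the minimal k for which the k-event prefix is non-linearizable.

linearizable — witness: op1; op2; op3; op4; op5

after step 1 (op1 dequeue() → empty): queue <>
after step 2 (op2 dequeue() → empty): queue <>
after step 3 (op3 dequeue() → empty): queue <>
after step 4 (op4 dequeue() → empty): queue <>
after step 5 (op5 enqueue(68)): queue <68>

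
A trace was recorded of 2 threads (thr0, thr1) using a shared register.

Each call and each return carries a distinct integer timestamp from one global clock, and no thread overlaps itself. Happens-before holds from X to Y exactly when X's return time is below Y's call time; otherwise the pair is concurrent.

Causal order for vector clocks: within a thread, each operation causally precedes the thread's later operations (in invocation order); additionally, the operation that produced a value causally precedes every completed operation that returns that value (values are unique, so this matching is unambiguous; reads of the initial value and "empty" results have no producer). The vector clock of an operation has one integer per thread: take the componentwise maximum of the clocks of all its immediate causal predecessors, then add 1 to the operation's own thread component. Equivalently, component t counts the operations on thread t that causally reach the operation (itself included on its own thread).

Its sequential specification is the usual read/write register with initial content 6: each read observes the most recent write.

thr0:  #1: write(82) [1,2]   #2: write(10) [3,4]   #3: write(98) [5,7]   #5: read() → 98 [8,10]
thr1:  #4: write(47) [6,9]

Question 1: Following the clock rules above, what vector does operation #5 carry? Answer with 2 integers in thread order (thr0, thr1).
Answer: (4, 0)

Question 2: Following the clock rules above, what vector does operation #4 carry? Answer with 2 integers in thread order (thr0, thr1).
Answer: (0, 1)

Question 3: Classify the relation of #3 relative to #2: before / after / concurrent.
Answer: after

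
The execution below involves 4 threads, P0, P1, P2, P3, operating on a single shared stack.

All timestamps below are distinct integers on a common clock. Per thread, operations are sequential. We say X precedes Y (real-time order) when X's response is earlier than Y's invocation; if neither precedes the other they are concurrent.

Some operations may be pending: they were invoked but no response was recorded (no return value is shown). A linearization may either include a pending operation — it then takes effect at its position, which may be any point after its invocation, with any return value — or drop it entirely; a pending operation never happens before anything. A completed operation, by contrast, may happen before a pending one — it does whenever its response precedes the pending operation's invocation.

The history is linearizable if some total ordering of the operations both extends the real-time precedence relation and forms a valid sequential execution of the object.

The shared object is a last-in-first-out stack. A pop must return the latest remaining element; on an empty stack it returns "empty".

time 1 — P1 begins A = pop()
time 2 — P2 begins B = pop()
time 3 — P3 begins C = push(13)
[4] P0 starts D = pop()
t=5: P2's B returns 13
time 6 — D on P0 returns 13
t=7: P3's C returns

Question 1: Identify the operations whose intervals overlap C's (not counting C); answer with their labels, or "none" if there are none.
overlap test against C [3,7]: concurrent iff the interval meets 3..7
A [1,…): concurrent
B [2,5]: concurrent
D [4,6]: concurrent

A, B, D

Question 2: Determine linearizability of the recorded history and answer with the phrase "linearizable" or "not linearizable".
prefix check: 1..5 passes, 1..6 fails once D's time-6 response joins
real-time-consistent orders of the 2 completed operations: 2 — all fail the stack replay
including or dropping the 2 pending operations (A, C) in any combination fails
one such order, B, D (pending dropped), breaks at step 1 where B pop() → 13 is illegal
one such order, D, B (pending dropped), breaks at step 1 where D pop() → 13 is illegal

not linearizable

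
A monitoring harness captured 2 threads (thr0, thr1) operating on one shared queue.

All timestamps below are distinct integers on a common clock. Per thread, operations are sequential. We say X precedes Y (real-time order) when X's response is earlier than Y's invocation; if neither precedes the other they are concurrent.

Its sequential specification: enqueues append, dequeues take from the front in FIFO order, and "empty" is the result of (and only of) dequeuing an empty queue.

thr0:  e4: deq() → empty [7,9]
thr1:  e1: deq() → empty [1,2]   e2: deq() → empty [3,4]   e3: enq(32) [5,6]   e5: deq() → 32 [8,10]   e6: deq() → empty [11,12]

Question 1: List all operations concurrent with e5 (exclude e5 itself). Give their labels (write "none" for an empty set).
e5 spans [8,10]; an op avoiding the whole window 8..10 is ordered, any other is concurrent
e1 [1,2]: before
e2 [3,4]: before
e3 [5,6]: before
e4 [7,9]: concurrent
e6 [11,12]: after

e4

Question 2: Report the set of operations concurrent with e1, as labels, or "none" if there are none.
e1 runs from 1 to 2; window-overlapping ops are concurrent
e2 [3,4]: after
e3 [5,6]: after
e4 [7,9]: after
e5 [8,10]: after
e6 [11,12]: after

none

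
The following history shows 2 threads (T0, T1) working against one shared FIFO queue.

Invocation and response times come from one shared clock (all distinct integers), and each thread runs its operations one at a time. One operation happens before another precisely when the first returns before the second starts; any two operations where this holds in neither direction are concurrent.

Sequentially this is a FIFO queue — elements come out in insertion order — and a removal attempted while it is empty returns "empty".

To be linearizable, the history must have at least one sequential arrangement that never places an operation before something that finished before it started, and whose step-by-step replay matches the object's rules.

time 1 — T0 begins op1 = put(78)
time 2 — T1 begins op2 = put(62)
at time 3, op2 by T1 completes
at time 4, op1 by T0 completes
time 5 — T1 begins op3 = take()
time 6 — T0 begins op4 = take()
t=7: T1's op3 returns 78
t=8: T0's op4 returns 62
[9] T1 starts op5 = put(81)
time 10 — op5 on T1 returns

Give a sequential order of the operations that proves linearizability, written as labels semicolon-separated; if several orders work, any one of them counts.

op1; op2; op3; op4; op5

after step 1 (op1 put(78)): queue <78>
after step 2 (op2 put(62)): queue <78,62>
after step 3 (op3 take() → 78): queue <62>
after step 4 (op4 take() → 62): queue <>
after step 5 (op5 put(81)): queue <81>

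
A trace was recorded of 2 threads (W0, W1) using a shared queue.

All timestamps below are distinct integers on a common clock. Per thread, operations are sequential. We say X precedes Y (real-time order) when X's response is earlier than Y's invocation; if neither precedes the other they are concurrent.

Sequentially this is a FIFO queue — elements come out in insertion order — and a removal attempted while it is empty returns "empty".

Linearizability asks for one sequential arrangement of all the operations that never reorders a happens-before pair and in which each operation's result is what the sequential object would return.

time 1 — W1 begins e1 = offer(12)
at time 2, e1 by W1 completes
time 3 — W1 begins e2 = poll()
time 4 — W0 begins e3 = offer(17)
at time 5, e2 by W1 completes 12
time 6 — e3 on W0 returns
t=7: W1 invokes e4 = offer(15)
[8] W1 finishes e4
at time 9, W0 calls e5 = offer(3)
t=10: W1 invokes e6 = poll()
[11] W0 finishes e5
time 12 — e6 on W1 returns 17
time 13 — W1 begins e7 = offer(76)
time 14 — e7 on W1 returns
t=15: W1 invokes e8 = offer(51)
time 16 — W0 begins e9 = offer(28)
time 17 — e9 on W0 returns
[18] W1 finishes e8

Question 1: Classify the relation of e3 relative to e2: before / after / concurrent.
e3 spans [4,6], e2 spans [3,5]
the intervals overlap in both directions

concurrent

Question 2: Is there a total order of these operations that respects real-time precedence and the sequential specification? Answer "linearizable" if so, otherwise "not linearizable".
one valid linearization: e1, e2, e3, e4, e5, e6, e7, e8, e9
after step 1 (e1 offer(12)): queue <12>
after step 2 (e2 poll() → 12): queue <>
after step 3 (e3 offer(17)): queue <17>
after step 4 (e4 offer(15)): queue <17,15>
after step 5 (e5 offer(3)): queue <17,15,3>
after step 6 (e6 poll() → 17): queue <15,3>
after step 7 (e7 offer(76)): queue <15,3,76>
after step 8 (e8 offer(51)): queue <15,3,76,51>
after step 9 (e9 offer(28)): queue <15,3,76,51,28>

linearizable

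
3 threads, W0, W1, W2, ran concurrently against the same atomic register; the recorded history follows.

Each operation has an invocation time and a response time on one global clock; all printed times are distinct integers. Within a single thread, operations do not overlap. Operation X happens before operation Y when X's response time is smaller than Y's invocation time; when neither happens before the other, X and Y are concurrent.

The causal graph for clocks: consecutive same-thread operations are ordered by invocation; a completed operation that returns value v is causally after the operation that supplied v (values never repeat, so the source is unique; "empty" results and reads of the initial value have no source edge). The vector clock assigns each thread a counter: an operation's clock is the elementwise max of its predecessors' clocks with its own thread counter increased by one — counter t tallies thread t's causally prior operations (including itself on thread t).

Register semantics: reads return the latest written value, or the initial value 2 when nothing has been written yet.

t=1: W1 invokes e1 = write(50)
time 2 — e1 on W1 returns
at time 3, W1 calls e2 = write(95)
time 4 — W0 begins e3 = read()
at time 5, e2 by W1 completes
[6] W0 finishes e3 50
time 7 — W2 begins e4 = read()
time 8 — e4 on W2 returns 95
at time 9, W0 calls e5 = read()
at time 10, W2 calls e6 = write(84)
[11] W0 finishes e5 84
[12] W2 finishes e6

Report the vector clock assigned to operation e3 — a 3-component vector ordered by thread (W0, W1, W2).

(1, 1, 0)

root op e1, invoked 1: fresh clock plus W1's own tick → (0, 1, 0)
e2 (invocation 3): componentwise max over VC(e1)=(0, 1, 0), +1 at W1, giving (0, 2, 0)
e3 (invocation 4): componentwise max over VC(e1)=(0, 1, 0), +1 at W0, giving (1, 1, 0)
e4 (invocation 7): componentwise max over VC(e2)=(0, 2, 0), +1 at W2, giving (0, 2, 1)
e6 (invocation 10): componentwise max over VC(e4)=(0, 2, 1), +1 at W2, giving (0, 2, 2)
e5 (invocation 9): componentwise max over VC(e3)=(1, 1, 0), VC(e6)=(0, 2, 2), +1 at W0, giving (2, 2, 2)
target: VC(e3) = (1, 1, 0)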